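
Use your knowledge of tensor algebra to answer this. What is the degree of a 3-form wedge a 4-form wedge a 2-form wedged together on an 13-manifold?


The degree of a wedge product is the sum of the degrees of the individual forms.
Degrees: 3, 4, 2
Total degree = 3 + 4 + 2 = 9

9


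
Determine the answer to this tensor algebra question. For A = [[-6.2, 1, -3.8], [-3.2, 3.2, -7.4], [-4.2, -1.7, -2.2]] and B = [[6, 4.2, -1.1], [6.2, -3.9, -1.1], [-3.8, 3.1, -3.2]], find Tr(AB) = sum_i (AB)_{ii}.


Tr(AB) = sum_i (AB)_{ii} where (AB)_{ii} = sum_k A_{ik} B_{ki}.
(AB)_{11} = -6.2*6 + 1*6.2 + -3.8*-3.8 = -16.56
(AB)_{22} = -3.2*4.2 + 3.2*-3.9 + -7.4*3.1 = -48.86
(AB)_{33} = -4.2*-1.1 + -1.7*-1.1 + -2.2*-3.2 = 13.53
Tr(AB) = -16.56 + -48.86 + 13.53 = -51.89

-51.89


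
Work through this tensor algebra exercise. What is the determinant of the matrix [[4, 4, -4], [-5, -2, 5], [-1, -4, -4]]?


Expanding along the first row, det(A) = a11*M_11 - a12*M_12 + a13*M_13, where M_1j is the (1,j) minor.
Minor M_11 = -2*-4 - 5*-4 = 28
Minor M_12 = -5*-4 - 5*-1 = 25
Minor M_13 = -5*-4 - -2*-1 = 18
det = 4*(28) - 4*(25) + -4*(18)
    = 112 - 100 + -72
    = -60

-60


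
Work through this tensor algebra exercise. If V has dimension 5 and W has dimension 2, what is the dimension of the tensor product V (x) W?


The dimension of a tensor product is the product of dimensions.
dim(V) = 5, dim(W) = 2
dim(V (x) W) = 5 * 2 = 10

10


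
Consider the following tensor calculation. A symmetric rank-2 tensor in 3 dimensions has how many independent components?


A symmetric rank-2 tensor in d dimensions has d(d+1)/2 independent components.
d = 3
d(d+1)/2 = 3 * 4 / 2 = 12 / 2 = 6

6


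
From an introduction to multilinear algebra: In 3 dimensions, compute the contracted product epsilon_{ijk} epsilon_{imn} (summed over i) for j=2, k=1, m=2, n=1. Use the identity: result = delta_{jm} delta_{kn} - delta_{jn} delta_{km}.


Using the identity: epsilon_{ijk} epsilon_{imn} = delta_{jm} delta_{kn} - delta_{jn} delta_{km}.
delta_{22} = 1
delta_{11} = 1
delta_{21} = 0
delta_{12} = 0
Result = 1 * 1 - 0 * 0 = 1 - 0 = 1

1


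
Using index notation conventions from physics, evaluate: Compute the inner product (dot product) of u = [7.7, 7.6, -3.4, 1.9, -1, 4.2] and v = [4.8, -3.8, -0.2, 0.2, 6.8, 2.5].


The inner product u . v = sum of u_i * v_i.
Term-by-term: 7.7 * 4.8, 7.6 * -3.8, -3.4 * -0.2, 1.9 * 0.2, -1 * 6.8, 4.2 * 2.5
Products: 36.96, -28.88, 0.68, 0.38, -6.8, 10.5
Sum = 36.96 + -28.88 + 0.68 + 0.38 + -6.8 + 10.5 = 12.84

12.84


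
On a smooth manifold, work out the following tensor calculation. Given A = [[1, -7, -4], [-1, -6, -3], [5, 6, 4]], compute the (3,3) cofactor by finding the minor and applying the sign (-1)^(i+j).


To find cofactor C_{33}, delete row 3 and column 3.
The resulting 2x2 submatrix is: [[1, -7], [-1, -6]]
Minor M_{33} = 1*-6 - -7*-1
  = -6 - 7 = -13
Sign = (-1)^(3+3) = (-1)^6 = 1
Cofactor C_{33} = 1 * -13 = -13

-13


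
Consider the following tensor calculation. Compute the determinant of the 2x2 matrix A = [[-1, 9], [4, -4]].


For a 2x2 matrix [[a, b], [c, d]], det = a*d - b*c.
a = -1, b = 9, c = 4, d = -4
a*d = -1 * -4 = 4
b*c = 9 * 4 = 36
det = 4 - 36 = -32

-32


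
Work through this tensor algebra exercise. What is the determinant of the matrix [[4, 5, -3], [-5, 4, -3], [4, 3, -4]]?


Expanding along the first row, det(A) = a11*M_11 - a12*M_12 + a13*M_13, where M_1j is the (1,j) minor.
Minor M_11 = 4*-4 - -3*3 = -7
Minor M_12 = -5*-4 - -3*4 = 32
Minor M_13 = -5*3 - 4*4 = -31
det = 4*(-7) - 5*(32) + -3*(-31)
    = -28 - 160 + 93
    = -95

-95


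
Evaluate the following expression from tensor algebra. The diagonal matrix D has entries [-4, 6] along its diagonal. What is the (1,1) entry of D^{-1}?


For a diagonal matrix, the inverse has entries (D^{-1})_{ii} = 1/d_{ii}.
The diagonal entries are: d_{11} = -4, d_{22} = 6
We need (D^{-1})_{11} = 1/d_{11} = 1/-4 = -1/4

-1/4


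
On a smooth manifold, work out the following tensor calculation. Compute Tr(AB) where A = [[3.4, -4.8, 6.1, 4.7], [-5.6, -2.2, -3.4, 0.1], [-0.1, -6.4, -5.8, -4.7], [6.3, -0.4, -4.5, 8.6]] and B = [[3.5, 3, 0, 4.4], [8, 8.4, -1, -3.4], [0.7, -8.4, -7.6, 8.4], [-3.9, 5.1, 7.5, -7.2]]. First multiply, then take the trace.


Tr(AB) = sum_i (AB)_{ii} where (AB)_{ii} = sum_k A_{ik} B_{ki}.
(AB)_{11} = 3.4*3.5 + -4.8*8 + 6.1*0.7 + 4.7*-3.9 = -40.56
(AB)_{22} = -5.6*3 + -2.2*8.4 + -3.4*-8.4 + 0.1*5.1 = -6.21
(AB)_{33} = -0.1*0 + -6.4*-1 + -5.8*-7.6 + -4.7*7.5 = 15.23
(AB)_{44} = 6.3*4.4 + -0.4*-3.4 + -4.5*8.4 + 8.6*-7.2 = -70.64
Tr(AB) = -40.56 + -6.21 + 15.23 + -70.64 = -102.18

-102.18


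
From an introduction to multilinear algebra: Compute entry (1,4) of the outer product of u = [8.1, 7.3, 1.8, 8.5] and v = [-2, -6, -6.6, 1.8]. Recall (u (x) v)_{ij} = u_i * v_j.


The outer product entry T_{ij} = u_i * v_j.
We need i=1, j=4.
u_1 = 8.1, v_4 = 1.8
T_{1,4} = 8.1 * 1.8 = 14.58

14.58


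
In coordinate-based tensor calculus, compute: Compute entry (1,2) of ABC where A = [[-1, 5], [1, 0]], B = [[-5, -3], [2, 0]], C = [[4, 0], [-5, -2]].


(ABC)_{12} = sum_m (AB)_{1m} C_{m2}. First compute row 1 of AB.
(AB)_{11} = -1*-5 + 5*2 = 15
(AB)_{12} = -1*-3 + 5*0 = 3
Now contract with column 2 of C:
(AB)_{11} * C_{12} = 15 * 0 = 0
(AB)_{12} * C_{22} = 3 * -2 = -6
(ABC)_{12} = 0 + -6 = -6

-6


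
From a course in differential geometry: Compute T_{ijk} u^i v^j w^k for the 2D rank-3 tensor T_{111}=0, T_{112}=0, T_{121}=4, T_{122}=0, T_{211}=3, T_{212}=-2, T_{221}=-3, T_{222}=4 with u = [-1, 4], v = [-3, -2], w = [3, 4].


S = sum over i,j,k of T_{ijk} u_i v_j w_k. Expanding all 8 terms:
T_{111}*u_1*v_1*w_1 = 0*-1*-3*3 = 0  (running total: 0)
T_{112}*u_1*v_1*w_2 = 0*-1*-3*4 = 0  (running total: 0)
T_{121}*u_1*v_2*w_1 = 4*-1*-2*3 = 24  (running total: 24)
T_{122}*u_1*v_2*w_2 = 0*-1*-2*4 = 0  (running total: 24)
T_{211}*u_2*v_1*w_1 = 3*4*-3*3 = -108  (running total: -84)
T_{212}*u_2*v_1*w_2 = -2*4*-3*4 = 96  (running total: 12)
T_{221}*u_2*v_2*w_1 = -3*4*-2*3 = 72  (running total: 84)
T_{222}*u_2*v_2*w_2 = 4*4*-2*4 = -128  (running total: -44)
S = -44

-44


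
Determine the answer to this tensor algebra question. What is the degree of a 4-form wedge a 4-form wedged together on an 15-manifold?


The degree of a wedge product is the sum of the degrees of the individual forms.
Degrees: 4, 4
Total degree = 4 + 4 = 8

8


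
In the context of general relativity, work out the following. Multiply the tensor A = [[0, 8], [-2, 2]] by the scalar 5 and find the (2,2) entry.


Scalar multiplication: (cA)_{ij} = c * A_{ij}.
c = 5
A_{22} = 2
(cA)_{22} = 5 * 2 = 10

10


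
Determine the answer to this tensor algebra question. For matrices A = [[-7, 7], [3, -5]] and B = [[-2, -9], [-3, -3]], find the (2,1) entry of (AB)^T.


(AB)^T_{ij} = (AB)_{ji} = sum_k A_{jk} B_{ki}.
For i=2, j=1 we need (AB)_{12}:
A_{11} * B_{12} = -7 * -9 = 63
A_{12} * B_{22} = 7 * -3 = -21
Sum = 63 + -21 = 42

42


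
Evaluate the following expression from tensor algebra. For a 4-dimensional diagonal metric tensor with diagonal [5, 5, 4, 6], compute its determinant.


For a diagonal metric, the determinant is the product of diagonal entries.
Diagonal entries: 5, 5, 4, 6
det(g) = 5 * 5 * 4 * 6 = 600

600


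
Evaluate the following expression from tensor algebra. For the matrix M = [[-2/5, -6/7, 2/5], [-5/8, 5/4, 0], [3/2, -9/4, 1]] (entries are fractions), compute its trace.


The trace is the sum of diagonal entries.
Diagonal: M[1,1] = -2/5, M[2,2] = 5/4, M[3,3] = 1
Tr(M) = -2/5 + 5/4 + 1
Computing step by step:
After adding M[1,1]: -2/5
After adding M[2,2]: 17/20
After adding M[3,3]: 37/20
Tr(M) = 37/20

37/20


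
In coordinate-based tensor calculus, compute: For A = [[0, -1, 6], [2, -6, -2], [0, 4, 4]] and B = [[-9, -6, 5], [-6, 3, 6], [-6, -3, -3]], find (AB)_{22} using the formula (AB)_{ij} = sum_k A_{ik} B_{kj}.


(AB)_{ij} = sum_k A_{ik} B_{kj}.
For i=2, j=2:
A_{21} * B_{12} = 2 * -6 = -12
A_{22} * B_{22} = -6 * 3 = -18
A_{23} * B_{32} = -2 * -3 = 6
Sum = -12 + -18 + 6 = -24

-24


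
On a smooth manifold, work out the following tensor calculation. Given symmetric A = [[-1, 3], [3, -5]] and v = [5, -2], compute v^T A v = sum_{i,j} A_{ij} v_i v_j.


First compute Av:
(Av)_1 = -1*5 + 3*-2 = -11
(Av)_2 = 3*5 + -5*-2 = 25
Av = [-11, 25]
Then v^T (Av) = 5*-11 + -2*25
= -55 + -50 = -105

-105


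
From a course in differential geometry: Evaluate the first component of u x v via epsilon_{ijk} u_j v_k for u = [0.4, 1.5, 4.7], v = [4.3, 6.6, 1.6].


(u x v)_1 = sum_{j,k} epsilon_{1jk} u_j v_k. Only permutations of (1,2,3) contribute; the two non-zero terms are:
eps_{123} u_2 v_3 = 1 * 1.5 * 1.6 = 2.4
eps_{132} u_3 v_2 = -1 * 4.7 * 6.6 = -31.02
(u x v)_1 = -28.62

-28.62


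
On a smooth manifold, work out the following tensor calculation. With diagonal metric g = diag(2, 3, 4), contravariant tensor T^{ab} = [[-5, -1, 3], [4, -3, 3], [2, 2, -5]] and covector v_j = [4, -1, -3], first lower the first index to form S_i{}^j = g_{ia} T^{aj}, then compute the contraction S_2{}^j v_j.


Step 1: lower the first index. For a diagonal metric, g_{ia} T^{aj} = g_{ii} T^{ij} (no sum on i).
g_{22} = 3
S_2{}^1 = 3 * T^{21} = 3 * 4 = 12
S_2{}^2 = 3 * T^{22} = 3 * -3 = -9
S_2{}^3 = 3 * T^{23} = 3 * 3 = 9
Step 2: contract S_2{}^j with v_j.
S_2{}^1 * v_1 = 12 * 4 = 48
S_2{}^2 * v_2 = -9 * -1 = 9
S_2{}^3 * v_3 = 9 * -3 = -27
Result = 48 + 9 + -27 = 30

30


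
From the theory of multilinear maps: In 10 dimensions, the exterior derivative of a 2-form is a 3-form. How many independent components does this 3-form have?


The exterior derivative of a p-form is a (p+1)-form.
Its number of independent components is C(n, p+1).
n = 10, p+1 = 3
C(10, 3) = 120

120


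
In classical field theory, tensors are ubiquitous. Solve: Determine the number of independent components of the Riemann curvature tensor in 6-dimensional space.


The Riemann tensor in d dimensions has d^2(d^2 - 1)/12 independent components.
d = 6, so d^2 = 36
d^2 - 1 = 35
d^2(d^2 - 1) = 36 * 35 = 1260
Divide by 12: 1260 / 12 = 105

105


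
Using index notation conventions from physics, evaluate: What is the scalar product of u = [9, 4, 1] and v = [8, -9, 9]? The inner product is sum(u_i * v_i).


The inner product u . v = sum of u_i * v_i.
Term-by-term: 9 * 8, 4 * -9, 1 * 9
Products: 72, -36, 9
Sum = 72 + -36 + 9 = 45

45


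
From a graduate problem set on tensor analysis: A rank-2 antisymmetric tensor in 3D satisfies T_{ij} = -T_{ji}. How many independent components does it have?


An antisymmetric rank-2 tensor satisfies A_{ij} = -A_{ji}, so diagonal entries are zero.
The independent components are the upper-triangular entries: C(n, 2) = n(n-1)/2.
n = 3
C(3, 2) = 3 * 2 / 2 = 6 / 2 = 3

3


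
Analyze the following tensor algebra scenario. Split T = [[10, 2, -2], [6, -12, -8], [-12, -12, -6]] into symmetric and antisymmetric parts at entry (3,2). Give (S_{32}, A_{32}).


T_{32} = -12
T_{23} = -8
S_{32} = (-12 + -8)/2 = -20/2 = -10
A_{32} = (-12 - -8)/2 = -4/2 = -2
Check: S + A = -10 + -2 = -12 = T_{32}.

(-10, -2)


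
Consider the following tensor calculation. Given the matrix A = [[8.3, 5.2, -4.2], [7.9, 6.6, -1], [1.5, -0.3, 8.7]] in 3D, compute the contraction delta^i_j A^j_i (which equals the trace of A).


The contraction (trace) of a rank-2 tensor is the sum of its diagonal elements.
Diagonal entries: A[1,1] = 8.3, A[2,2] = 6.6, A[3,3] = 8.7
Tr(A) = 8.3 + 6.6 + 8.7 = 23.6

23.6


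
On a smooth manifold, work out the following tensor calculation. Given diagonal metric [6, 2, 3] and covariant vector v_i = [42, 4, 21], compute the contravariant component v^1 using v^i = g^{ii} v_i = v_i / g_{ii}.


To raise an index with a diagonal metric: v^i = v_i / g_{ii}.
For index 1: v_1 = 42, g_{11} = 6
v^1 = 42 / 6 = 7

7


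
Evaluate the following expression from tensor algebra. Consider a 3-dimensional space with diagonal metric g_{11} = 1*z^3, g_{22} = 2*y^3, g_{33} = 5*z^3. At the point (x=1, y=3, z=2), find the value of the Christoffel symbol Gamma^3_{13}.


For a diagonal metric, Gamma^k_{ij} = (1/2) g^{kk} (dg_{ik}/dx_j + dg_{jk}/dx_i - dg_{ij}/dx_k).
The metric is diagonal, so g_{ab} = 0 for a != b.
At the given point: g_{11} = 8, g_{22} = 54, g_{33} = 40
g^{33} = 1/40
dg_{13}/dx_3 = 0 (off-diagonal)
dg_{33}/dx_1 = dg_{33}/dx_1 = 0
dg_{13}/dx_3 = 0 (off-diagonal)
Numerator = 0 + 0 - 0 = 0
Gamma^3_{13} = 0 / (2 * 40) = 0

0


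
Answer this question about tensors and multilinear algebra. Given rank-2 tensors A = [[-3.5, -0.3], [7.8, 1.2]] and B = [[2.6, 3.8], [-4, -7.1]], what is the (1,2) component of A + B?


Tensor addition is component-wise: (A + B)_{ij} = A_{ij} + B_{ij}.
A_{12} = -0.3
B_{12} = 3.8
(A + B)_{12} = -0.3 + 3.8 = 3.5

3.5


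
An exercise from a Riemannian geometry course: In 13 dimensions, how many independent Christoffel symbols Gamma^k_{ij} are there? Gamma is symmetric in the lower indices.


Christoffel symbols Gamma^k_{ij} are symmetric in i,j, so there are d * d(d+1)/2 independent symbols.
d = 13
d(d+1)/2 = 13 * 14 / 2 = 91
Total = 13 * 91 = 1183

1183


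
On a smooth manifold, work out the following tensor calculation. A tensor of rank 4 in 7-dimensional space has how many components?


The number of components of a rank-r tensor in d dimensions is d^r.
Here d = 7 and r = 4.
7^4 = 2401

2401


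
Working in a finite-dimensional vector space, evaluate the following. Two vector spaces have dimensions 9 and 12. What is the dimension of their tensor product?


The dimension of a tensor product is the product of dimensions.
dim(V) = 9, dim(W) = 12
dim(V (x) W) = 9 * 12 = 108

108


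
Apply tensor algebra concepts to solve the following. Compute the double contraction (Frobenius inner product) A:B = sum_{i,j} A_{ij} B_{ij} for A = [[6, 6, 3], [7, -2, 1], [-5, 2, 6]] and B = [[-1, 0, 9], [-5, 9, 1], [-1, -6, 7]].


A:B = sum over all i,j of A_{ij} * B_{ij}.
Row 1: 6*-1=-6, 6*0=0, 3*9=27 => row sum = 21
Row 2: 7*-5=-35, -2*9=-18, 1*1=1 => row sum = -52
Row 3: -5*-1=5, 2*-6=-12, 6*7=42 => row sum = 35
Total = 21 + -52 + 35 = 4

4


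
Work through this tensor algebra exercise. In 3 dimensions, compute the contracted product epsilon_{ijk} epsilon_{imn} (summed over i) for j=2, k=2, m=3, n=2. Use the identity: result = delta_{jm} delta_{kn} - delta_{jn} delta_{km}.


Using the identity: epsilon_{ijk} epsilon_{imn} = delta_{jm} delta_{kn} - delta_{jn} delta_{km}.
delta_{23} = 0
delta_{22} = 1
delta_{22} = 1
delta_{23} = 0
Result = 0 * 1 - 1 * 0 = 0 - 0 = 0

0


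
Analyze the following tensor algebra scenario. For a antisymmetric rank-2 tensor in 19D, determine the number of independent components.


A antisymmetric rank-2 tensor in d dimensions has d(d-1)/2 independent components.
d = 19
d(d-1)/2 = 19 * 18 / 2 = 342 / 2 = 171

171


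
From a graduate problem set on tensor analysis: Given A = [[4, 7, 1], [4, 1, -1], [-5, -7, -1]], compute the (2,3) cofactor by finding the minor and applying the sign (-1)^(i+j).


To find cofactor C_{23}, delete row 2 and column 3.
The resulting 2x2 submatrix is: [[4, 7], [-5, -7]]
Minor M_{23} = 4*-7 - 7*-5
  = -28 - -35 = 7
Sign = (-1)^(2+3) = (-1)^5 = -1
Cofactor C_{23} = -1 * 7 = -7

-7


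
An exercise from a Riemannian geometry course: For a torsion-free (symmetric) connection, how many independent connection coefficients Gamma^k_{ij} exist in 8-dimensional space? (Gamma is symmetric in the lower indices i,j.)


Christoffel symbols Gamma^k_{ij} are symmetric in i,j, so there are d * d(d+1)/2 independent symbols.
d = 8
d(d+1)/2 = 8 * 9 / 2 = 36
Total = 8 * 36 = 288

288


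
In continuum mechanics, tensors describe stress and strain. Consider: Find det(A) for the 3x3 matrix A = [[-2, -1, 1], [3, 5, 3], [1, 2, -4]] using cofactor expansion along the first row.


Expanding along the first row, det(A) = a11*M_11 - a12*M_12 + a13*M_13, where M_1j is the (1,j) minor.
Minor M_11 = 5*-4 - 3*2 = -26
Minor M_12 = 3*-4 - 3*1 = -15
Minor M_13 = 3*2 - 5*1 = 1
det = -2*(-26) - -1*(-15) + 1*(1)
    = 52 - 15 + 1
    = 38

38


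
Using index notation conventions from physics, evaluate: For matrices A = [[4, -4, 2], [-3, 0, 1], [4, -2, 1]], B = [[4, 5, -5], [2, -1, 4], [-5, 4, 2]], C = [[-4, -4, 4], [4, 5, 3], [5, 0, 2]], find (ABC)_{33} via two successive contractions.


(ABC)_{33} = sum_m (AB)_{3m} C_{m3}. First compute row 3 of AB.
(AB)_{31} = 4*4 + -2*2 + 1*-5 = 7
(AB)_{32} = 4*5 + -2*-1 + 1*4 = 26
(AB)_{33} = 4*-5 + -2*4 + 1*2 = -26
Now contract with column 3 of C:
(AB)_{31} * C_{13} = 7 * 4 = 28
(AB)_{32} * C_{23} = 26 * 3 = 78
(AB)_{33} * C_{33} = -26 * 2 = -52
(ABC)_{33} = 28 + 78 + -52 = 54

54


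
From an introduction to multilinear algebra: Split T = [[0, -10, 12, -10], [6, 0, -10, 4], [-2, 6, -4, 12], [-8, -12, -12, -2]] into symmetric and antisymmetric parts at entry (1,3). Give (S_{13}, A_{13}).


T_{13} = 12
T_{31} = -2
S_{13} = (12 + -2)/2 = 10/2 = 5
A_{13} = (12 - -2)/2 = 14/2 = 7
Check: S + A = 5 + 7 = 12 = T_{13}.

(5, 7)


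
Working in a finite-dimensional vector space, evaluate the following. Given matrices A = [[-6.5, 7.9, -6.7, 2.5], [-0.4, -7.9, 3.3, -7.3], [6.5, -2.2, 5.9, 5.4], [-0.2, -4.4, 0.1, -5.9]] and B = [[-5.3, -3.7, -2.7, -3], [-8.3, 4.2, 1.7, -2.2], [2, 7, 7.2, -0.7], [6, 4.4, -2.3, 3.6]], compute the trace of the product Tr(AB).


Tr(AB) = sum_i (AB)_{ii} where (AB)_{ii} = sum_k A_{ik} B_{ki}.
(AB)_{11} = -6.5*-5.3 + 7.9*-8.3 + -6.7*2 + 2.5*6 = -29.52
(AB)_{22} = -0.4*-3.7 + -7.9*4.2 + 3.3*7 + -7.3*4.4 = -40.72
(AB)_{33} = 6.5*-2.7 + -2.2*1.7 + 5.9*7.2 + 5.4*-2.3 = 8.77
(AB)_{44} = -0.2*-3 + -4.4*-2.2 + 0.1*-0.7 + -5.9*3.6 = -11.03
Tr(AB) = -29.52 + -40.72 + 8.77 + -11.03 = -72.5

-72.5


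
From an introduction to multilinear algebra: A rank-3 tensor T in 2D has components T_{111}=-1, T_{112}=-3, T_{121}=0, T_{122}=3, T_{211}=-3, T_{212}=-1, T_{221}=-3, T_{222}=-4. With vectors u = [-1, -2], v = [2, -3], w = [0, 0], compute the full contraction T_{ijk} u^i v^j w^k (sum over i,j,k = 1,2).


S = sum over i,j,k of T_{ijk} u_i v_j w_k. Expanding all 8 terms:
T_{111}*u_1*v_1*w_1 = -1*-1*2*0 = 0  (running total: 0)
T_{112}*u_1*v_1*w_2 = -3*-1*2*0 = 0  (running total: 0)
T_{121}*u_1*v_2*w_1 = 0*-1*-3*0 = 0  (running total: 0)
T_{122}*u_1*v_2*w_2 = 3*-1*-3*0 = 0  (running total: 0)
T_{211}*u_2*v_1*w_1 = -3*-2*2*0 = 0  (running total: 0)
T_{212}*u_2*v_1*w_2 = -1*-2*2*0 = 0  (running total: 0)
T_{221}*u_2*v_2*w_1 = -3*-2*-3*0 = 0  (running total: 0)
T_{222}*u_2*v_2*w_2 = -4*-2*-3*0 = 0  (running total: 0)
S = 0

0


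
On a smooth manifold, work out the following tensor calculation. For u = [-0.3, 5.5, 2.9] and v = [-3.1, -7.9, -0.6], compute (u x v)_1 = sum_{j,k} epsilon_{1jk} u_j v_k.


(u x v)_1 = sum_{j,k} epsilon_{1jk} u_j v_k. Only permutations of (1,2,3) contribute; the two non-zero terms are:
eps_{123} u_2 v_3 = 1 * 5.5 * -0.6 = -3.3
eps_{132} u_3 v_2 = -1 * 2.9 * -7.9 = 22.91
(u x v)_1 = 19.61

19.61


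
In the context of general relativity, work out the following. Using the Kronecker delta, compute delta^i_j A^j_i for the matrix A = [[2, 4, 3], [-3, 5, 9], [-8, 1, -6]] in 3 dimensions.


The contraction (trace) of a rank-2 tensor is the sum of its diagonal elements.
Diagonal entries: A[1,1] = 2, A[2,2] = 5, A[3,3] = -6
Tr(A) = 2 + 5 + -6 = 1

1


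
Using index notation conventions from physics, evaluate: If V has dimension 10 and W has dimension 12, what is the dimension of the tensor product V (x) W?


The dimension of a tensor product is the product of dimensions.
dim(V) = 10, dim(W) = 12
dim(V (x) W) = 10 * 12 = 120

120


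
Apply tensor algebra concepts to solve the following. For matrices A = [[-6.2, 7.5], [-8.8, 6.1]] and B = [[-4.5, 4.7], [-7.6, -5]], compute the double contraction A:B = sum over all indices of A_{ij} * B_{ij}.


A:B = sum over all i,j of A_{ij} * B_{ij}.
Row 1: -6.2*-4.5=27.9, 7.5*4.7=35.25 => row sum = 63.15
Row 2: -8.8*-7.6=66.88, 6.1*-5=-30.5 => row sum = 36.38
Total = 63.15 + 36.38 = 99.53

99.53


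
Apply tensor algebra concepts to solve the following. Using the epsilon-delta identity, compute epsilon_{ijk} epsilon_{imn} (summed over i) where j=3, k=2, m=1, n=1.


Using the identity: epsilon_{ijk} epsilon_{imn} = delta_{jm} delta_{kn} - delta_{jn} delta_{km}.
delta_{31} = 0
delta_{21} = 0
delta_{31} = 0
delta_{21} = 0
Result = 0 * 0 - 0 * 0 = 0 - 0 = 0

0


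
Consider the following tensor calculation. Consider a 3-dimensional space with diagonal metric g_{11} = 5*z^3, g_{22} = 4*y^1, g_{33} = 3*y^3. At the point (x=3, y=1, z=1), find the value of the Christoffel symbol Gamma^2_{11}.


For a diagonal metric, Gamma^k_{ij} = (1/2) g^{kk} (dg_{ik}/dx_j + dg_{jk}/dx_i - dg_{ij}/dx_k).
The metric is diagonal, so g_{ab} = 0 for a != b.
At the given point: g_{11} = 5, g_{22} = 4, g_{33} = 3
g^{22} = 1/4
dg_{12}/dx_1 = 0 (off-diagonal)
dg_{12}/dx_1 = 0 (off-diagonal)
dg_{11}/dx_2 = dg_{11}/dx_2 = 0
Numerator = 0 + 0 - 0 = 0
Gamma^2_{11} = 0 / (2 * 4) = 0

0


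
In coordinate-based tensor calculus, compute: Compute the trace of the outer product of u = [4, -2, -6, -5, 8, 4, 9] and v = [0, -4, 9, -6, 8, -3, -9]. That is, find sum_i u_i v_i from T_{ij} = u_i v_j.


The outer product gives T_{ij} = u_i v_j.
The trace (contraction) is Tr(T) = sum_i T_{ii} = sum_i u_i v_i.
Diagonal entries:
T_{11} = u_1 * v_1 = 4 * 0 = 0
T_{22} = u_2 * v_2 = -2 * -4 = 8
T_{33} = u_3 * v_3 = -6 * 9 = -54
T_{44} = u_4 * v_4 = -5 * -6 = 30
T_{55} = u_5 * v_5 = 8 * 8 = 64
T_{66} = u_6 * v_6 = 4 * -3 = -12
T_{77} = u_7 * v_7 = 9 * -9 = -81
Tr(T) = 0 + 8 + -54 + 30 + 64 + -12 + -81 = -45

-45


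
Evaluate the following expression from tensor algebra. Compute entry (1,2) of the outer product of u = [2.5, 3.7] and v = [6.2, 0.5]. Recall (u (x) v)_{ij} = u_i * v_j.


The outer product entry T_{ij} = u_i * v_j.
We need i=1, j=2.
u_1 = 2.5, v_2 = 0.5
T_{1,2} = 2.5 * 0.5 = 1.25

1.25


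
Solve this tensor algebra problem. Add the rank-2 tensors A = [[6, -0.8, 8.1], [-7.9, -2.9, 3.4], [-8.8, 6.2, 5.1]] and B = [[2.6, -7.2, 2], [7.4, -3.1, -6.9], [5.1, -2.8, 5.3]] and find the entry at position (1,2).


Tensor addition is component-wise: (A + B)_{ij} = A_{ij} + B_{ij}.
A_{12} = -0.8
B_{12} = -7.2
(A + B)_{12} = -0.8 + -7.2 = -8

-8


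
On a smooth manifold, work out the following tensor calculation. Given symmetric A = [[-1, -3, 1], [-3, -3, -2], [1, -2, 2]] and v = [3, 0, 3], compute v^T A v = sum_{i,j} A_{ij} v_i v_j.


First compute Av:
(Av)_1 = -1*3 + -3*0 + 1*3 = 0
(Av)_2 = -3*3 + -3*0 + -2*3 = -15
(Av)_3 = 1*3 + -2*0 + 2*3 = 9
Av = [0, -15, 9]
Then v^T (Av) = 3*0 + 0*-15 + 3*9
= 0 + 0 + 27 = 27

27


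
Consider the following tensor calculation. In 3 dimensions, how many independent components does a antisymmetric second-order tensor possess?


A antisymmetric rank-2 tensor in d dimensions has d(d-1)/2 independent components.
d = 3
d(d-1)/2 = 3 * 2 / 2 = 6 / 2 = 3

3


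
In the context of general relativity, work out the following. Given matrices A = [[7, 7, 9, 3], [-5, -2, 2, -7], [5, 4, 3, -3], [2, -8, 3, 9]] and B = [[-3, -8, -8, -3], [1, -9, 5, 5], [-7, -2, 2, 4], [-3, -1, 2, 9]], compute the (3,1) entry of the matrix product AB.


(AB)_{ij} = sum_k A_{ik} B_{kj}.
For i=3, j=1:
A_{31} * B_{11} = 5 * -3 = -15
A_{32} * B_{21} = 4 * 1 = 4
A_{33} * B_{31} = 3 * -7 = -21
A_{34} * B_{41} = -3 * -3 = 9
Sum = -15 + 4 + -21 + 9 = -23

-23


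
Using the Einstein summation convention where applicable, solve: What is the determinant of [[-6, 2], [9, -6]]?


For a 2x2 matrix [[a, b], [c, d]], det = a*d - b*c.
a = -6, b = 2, c = 9, d = -6
a*d = -6 * -6 = 36
b*c = 2 * 9 = 18
det = 36 - 18 = 18

18


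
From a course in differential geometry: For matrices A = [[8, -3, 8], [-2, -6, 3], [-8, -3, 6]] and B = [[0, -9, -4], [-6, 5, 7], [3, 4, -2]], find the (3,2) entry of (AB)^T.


(AB)^T_{ij} = (AB)_{ji} = sum_k A_{jk} B_{ki}.
For i=3, j=2 we need (AB)_{23}:
A_{21} * B_{13} = -2 * -4 = 8
A_{22} * B_{23} = -6 * 7 = -42
A_{23} * B_{33} = 3 * -2 = -6
Sum = 8 + -42 + -6 = -40

-40


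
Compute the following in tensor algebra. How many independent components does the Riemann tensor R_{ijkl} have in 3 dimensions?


The Riemann tensor in d dimensions has d^2(d^2 - 1)/12 independent components.
d = 3, so d^2 = 9
d^2 - 1 = 8
d^2(d^2 - 1) = 9 * 8 = 72
Divide by 12: 72 / 12 = 6

6


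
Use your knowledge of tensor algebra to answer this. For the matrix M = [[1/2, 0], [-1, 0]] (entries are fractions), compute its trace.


The trace is the sum of diagonal entries.
Diagonal: M[1,1] = 1/2, M[2,2] = 0
Tr(M) = 1/2 + 0
Computing step by step:
After adding M[1,1]: 1/2
After adding M[2,2]: 1/2
Tr(M) = 1/2

1/2


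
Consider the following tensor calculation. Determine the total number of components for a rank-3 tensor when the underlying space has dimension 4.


The number of components of a rank-r tensor in d dimensions is d^r.
Here d = 4 and r = 3.
4^3 = 64

64


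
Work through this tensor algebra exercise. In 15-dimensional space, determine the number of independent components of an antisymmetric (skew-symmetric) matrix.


An antisymmetric rank-2 tensor satisfies A_{ij} = -A_{ji}, so diagonal entries are zero.
The independent components are the upper-triangular entries: C(n, 2) = n(n-1)/2.
n = 15
C(15, 2) = 15 * 14 / 2 = 210 / 2 = 105

105


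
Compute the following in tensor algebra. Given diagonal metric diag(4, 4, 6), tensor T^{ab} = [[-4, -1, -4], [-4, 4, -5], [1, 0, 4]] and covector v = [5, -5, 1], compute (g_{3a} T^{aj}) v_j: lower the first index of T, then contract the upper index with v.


Step 1: lower the first index. For a diagonal metric, g_{ia} T^{aj} = g_{ii} T^{ij} (no sum on i).
g_{33} = 6
S_3{}^1 = 6 * T^{31} = 6 * 1 = 6
S_3{}^2 = 6 * T^{32} = 6 * 0 = 0
S_3{}^3 = 6 * T^{33} = 6 * 4 = 24
Step 2: contract S_3{}^j with v_j.
S_3{}^1 * v_1 = 6 * 5 = 30
S_3{}^2 * v_2 = 0 * -5 = 0
S_3{}^3 * v_3 = 24 * 1 = 24
Result = 30 + 0 + 24 = 54

54


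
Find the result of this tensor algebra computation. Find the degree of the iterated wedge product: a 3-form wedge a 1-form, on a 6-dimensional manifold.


The degree of a wedge product is the sum of the degrees of the individual forms.
Degrees: 3, 1
Total degree = 3 + 1 = 4

4


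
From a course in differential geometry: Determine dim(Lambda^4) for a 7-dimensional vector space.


The dimension of the space of p-forms on an n-dimensional space is C(n, p).
n = 7, p = 4
C(7, 4) = 7! / (4! * 3!) = 35

35


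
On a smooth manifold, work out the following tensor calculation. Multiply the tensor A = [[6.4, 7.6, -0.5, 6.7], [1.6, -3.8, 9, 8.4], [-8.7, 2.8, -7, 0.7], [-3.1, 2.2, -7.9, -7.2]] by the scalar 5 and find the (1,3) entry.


Scalar multiplication: (cA)_{ij} = c * A_{ij}.
c = 5
A_{13} = -0.5
(cA)_{13} = 5 * -0.5 = -2.5

-2.5


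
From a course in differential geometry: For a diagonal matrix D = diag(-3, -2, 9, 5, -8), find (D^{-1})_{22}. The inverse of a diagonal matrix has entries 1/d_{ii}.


For a diagonal matrix, the inverse has entries (D^{-1})_{ii} = 1/d_{ii}.
The diagonal entries are: d_{11} = -3, d_{22} = -2, d_{33} = 9, d_{44} = 5, d_{55} = -8
We need (D^{-1})_{22} = 1/d_{22} = 1/-2 = -1/2

-1/2


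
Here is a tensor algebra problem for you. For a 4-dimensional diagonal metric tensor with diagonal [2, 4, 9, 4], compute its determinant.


For a diagonal metric, the determinant is the product of diagonal entries.
Diagonal entries: 2, 4, 9, 4
det(g) = 2 * 4 * 9 * 4 = 288

288


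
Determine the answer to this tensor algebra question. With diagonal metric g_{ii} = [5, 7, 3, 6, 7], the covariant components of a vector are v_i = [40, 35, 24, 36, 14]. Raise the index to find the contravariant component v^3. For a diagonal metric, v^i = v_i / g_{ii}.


To raise an index with a diagonal metric: v^i = v_i / g_{ii}.
For index 3: v_3 = 24, g_{33} = 3
v^3 = 24 / 3 = 8

8


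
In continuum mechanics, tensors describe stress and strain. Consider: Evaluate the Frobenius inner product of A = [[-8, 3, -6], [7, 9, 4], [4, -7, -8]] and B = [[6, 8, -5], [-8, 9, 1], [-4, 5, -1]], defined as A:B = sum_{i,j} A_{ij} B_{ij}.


A:B = sum over all i,j of A_{ij} * B_{ij}.
Row 1: -8*6=-48, 3*8=24, -6*-5=30 => row sum = 6
Row 2: 7*-8=-56, 9*9=81, 4*1=4 => row sum = 29
Row 3: 4*-4=-16, -7*5=-35, -8*-1=8 => row sum = -43
Total = 6 + 29 + -43 = -8

-8


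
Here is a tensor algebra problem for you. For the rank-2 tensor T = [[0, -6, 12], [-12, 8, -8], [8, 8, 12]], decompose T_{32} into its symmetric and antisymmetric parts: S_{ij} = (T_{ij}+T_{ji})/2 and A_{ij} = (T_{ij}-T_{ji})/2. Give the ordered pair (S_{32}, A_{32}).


T_{32} = 8
T_{23} = -8
S_{32} = (8 + -8)/2 = 0/2 = 0
A_{32} = (8 - -8)/2 = 16/2 = 8
Check: S + A = 0 + 8 = 8 = T_{32}.

(0, 8)


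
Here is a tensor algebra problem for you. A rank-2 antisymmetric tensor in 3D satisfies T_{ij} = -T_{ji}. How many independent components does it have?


An antisymmetric rank-2 tensor satisfies A_{ij} = -A_{ji}, so diagonal entries are zero.
The independent components are the upper-triangular entries: C(n, 2) = n(n-1)/2.
n = 3
C(3, 2) = 3 * 2 / 2 = 6 / 2 = 3

3


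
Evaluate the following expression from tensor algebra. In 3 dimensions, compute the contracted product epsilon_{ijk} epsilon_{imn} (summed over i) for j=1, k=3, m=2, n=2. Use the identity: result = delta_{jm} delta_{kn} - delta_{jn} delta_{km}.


Using the identity: epsilon_{ijk} epsilon_{imn} = delta_{jm} delta_{kn} - delta_{jn} delta_{km}.
delta_{12} = 0
delta_{32} = 0
delta_{12} = 0
delta_{32} = 0
Result = 0 * 0 - 0 * 0 = 0 - 0 = 0

0


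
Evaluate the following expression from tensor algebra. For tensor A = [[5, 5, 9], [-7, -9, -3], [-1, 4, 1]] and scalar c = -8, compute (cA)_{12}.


Scalar multiplication: (cA)_{ij} = c * A_{ij}.
c = -8
A_{12} = 5
(cA)_{12} = -8 * 5 = -40

-40


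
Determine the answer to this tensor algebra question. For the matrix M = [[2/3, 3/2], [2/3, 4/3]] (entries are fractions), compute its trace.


The trace is the sum of diagonal entries.
Diagonal: M[1,1] = 2/3, M[2,2] = 4/3
Tr(M) = 2/3 + 4/3
Computing step by step:
After adding M[1,1]: 2/3
After adding M[2,2]: 2
Tr(M) = 2

2


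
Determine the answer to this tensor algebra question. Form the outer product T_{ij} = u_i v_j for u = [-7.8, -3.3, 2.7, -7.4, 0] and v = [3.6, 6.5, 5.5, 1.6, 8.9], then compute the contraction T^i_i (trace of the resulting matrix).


The outer product gives T_{ij} = u_i v_j.
The trace (contraction) is Tr(T) = sum_i T_{ii} = sum_i u_i v_i.
Diagonal entries:
T_{11} = u_1 * v_1 = -7.8 * 3.6 = -28.08
T_{22} = u_2 * v_2 = -3.3 * 6.5 = -21.45
T_{33} = u_3 * v_3 = 2.7 * 5.5 = 14.85
T_{44} = u_4 * v_4 = -7.4 * 1.6 = -11.84
T_{55} = u_5 * v_5 = 0 * 8.9 = 0
Tr(T) = -28.08 + -21.45 + 14.85 + -11.84 + 0 = -46.52

-46.52


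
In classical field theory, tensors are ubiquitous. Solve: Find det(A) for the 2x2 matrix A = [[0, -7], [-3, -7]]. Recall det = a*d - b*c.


For a 2x2 matrix [[a, b], [c, d]], det = a*d - b*c.
a = 0, b = -7, c = -3, d = -7
a*d = 0 * -7 = 0
b*c = -7 * -3 = 21
det = 0 - 21 = -21

-21


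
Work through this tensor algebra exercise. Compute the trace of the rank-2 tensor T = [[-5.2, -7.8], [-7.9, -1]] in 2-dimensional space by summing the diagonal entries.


The contraction (trace) of a rank-2 tensor is the sum of its diagonal elements.
Diagonal entries: A[1,1] = -5.2, A[2,2] = -1
Tr(A) = -5.2 + -1 = -6.2

-6.2


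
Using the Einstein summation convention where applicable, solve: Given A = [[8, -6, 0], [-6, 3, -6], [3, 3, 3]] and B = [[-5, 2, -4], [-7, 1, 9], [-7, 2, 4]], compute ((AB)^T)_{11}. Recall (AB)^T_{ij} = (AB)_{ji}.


(AB)^T_{ij} = (AB)_{ji} = sum_k A_{jk} B_{ki}.
For i=1, j=1 we need (AB)_{11}:
A_{11} * B_{11} = 8 * -5 = -40
A_{12} * B_{21} = -6 * -7 = 42
A_{13} * B_{31} = 0 * -7 = 0
Sum = -40 + 42 + 0 = 2

2


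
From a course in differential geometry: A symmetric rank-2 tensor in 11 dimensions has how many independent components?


A symmetric rank-2 tensor in d dimensions has d(d+1)/2 independent components.
d = 11
d(d+1)/2 = 11 * 12 / 2 = 132 / 2 = 66

66


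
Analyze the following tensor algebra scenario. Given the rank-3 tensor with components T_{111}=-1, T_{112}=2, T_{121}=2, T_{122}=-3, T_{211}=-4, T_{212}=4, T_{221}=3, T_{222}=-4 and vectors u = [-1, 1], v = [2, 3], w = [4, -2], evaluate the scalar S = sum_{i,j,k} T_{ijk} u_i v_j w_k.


S = sum over i,j,k of T_{ijk} u_i v_j w_k. Expanding all 8 terms:
T_{111}*u_1*v_1*w_1 = -1*-1*2*4 = 8  (running total: 8)
T_{112}*u_1*v_1*w_2 = 2*-1*2*-2 = 8  (running total: 16)
T_{121}*u_1*v_2*w_1 = 2*-1*3*4 = -24  (running total: -8)
T_{122}*u_1*v_2*w_2 = -3*-1*3*-2 = -18  (running total: -26)
T_{211}*u_2*v_1*w_1 = -4*1*2*4 = -32  (running total: -58)
T_{212}*u_2*v_1*w_2 = 4*1*2*-2 = -16  (running total: -74)
T_{221}*u_2*v_2*w_1 = 3*1*3*4 = 36  (running total: -38)
T_{222}*u_2*v_2*w_2 = -4*1*3*-2 = 24  (running total: -14)
S = -14

-14


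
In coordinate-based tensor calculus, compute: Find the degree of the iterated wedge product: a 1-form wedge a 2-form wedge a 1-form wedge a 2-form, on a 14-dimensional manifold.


The degree of a wedge product is the sum of the degrees of the individual forms.
Degrees: 1, 2, 1, 2
Total degree = 1 + 2 + 1 + 2 = 6

6


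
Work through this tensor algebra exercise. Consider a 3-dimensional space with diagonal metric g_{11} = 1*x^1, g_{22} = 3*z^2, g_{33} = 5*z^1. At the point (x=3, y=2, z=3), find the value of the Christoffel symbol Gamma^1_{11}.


For a diagonal metric, Gamma^k_{ij} = (1/2) g^{kk} (dg_{ik}/dx_j + dg_{jk}/dx_i - dg_{ij}/dx_k).
The metric is diagonal, so g_{ab} = 0 for a != b.
At the given point: g_{11} = 3, g_{22} = 27, g_{33} = 15
g^{11} = 1/3
dg_{11}/dx_1 = dg_{11}/dx_1 = 1
dg_{11}/dx_1 = dg_{11}/dx_1 = 1
dg_{11}/dx_1 = dg_{11}/dx_1 = 1
Numerator = 1 + 1 - 1 = 1
Gamma^1_{11} = 1 / (2 * 3) = 1/6

1/6


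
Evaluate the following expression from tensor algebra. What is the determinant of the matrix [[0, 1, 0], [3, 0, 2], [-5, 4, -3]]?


Expanding along the first row, det(A) = a11*M_11 - a12*M_12 + a13*M_13, where M_1j is the (1,j) minor.
Minor M_11 = 0*-3 - 2*4 = -8
Minor M_12 = 3*-3 - 2*-5 = 1
Minor M_13 = 3*4 - 0*-5 = 12
det = 0*(-8) - 1*(1) + 0*(12)
    = 0 - 1 + 0
    = -1

-1


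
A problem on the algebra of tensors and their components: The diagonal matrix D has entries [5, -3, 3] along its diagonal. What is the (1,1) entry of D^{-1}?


For a diagonal matrix, the inverse has entries (D^{-1})_{ii} = 1/d_{ii}.
The diagonal entries are: d_{11} = 5, d_{22} = -3, d_{33} = 3
We need (D^{-1})_{11} = 1/d_{11} = 1/5 = 1/5

1/5


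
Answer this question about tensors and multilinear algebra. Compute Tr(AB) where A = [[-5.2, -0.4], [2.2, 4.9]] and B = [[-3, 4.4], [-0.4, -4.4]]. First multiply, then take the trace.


Tr(AB) = sum_i (AB)_{ii} where (AB)_{ii} = sum_k A_{ik} B_{ki}.
(AB)_{11} = -5.2*-3 + -0.4*-0.4 = 15.76
(AB)_{22} = 2.2*4.4 + 4.9*-4.4 = -11.88
Tr(AB) = 15.76 + -11.88 = 3.88

3.88


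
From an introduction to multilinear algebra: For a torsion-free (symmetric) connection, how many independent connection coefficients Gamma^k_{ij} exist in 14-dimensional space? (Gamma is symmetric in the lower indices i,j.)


Christoffel symbols Gamma^k_{ij} are symmetric in i,j, so there are d * d(d+1)/2 independent symbols.
d = 14
d(d+1)/2 = 14 * 15 / 2 = 105
Total = 14 * 105 = 1470

1470


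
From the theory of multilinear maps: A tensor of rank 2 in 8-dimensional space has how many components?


The number of components of a rank-r tensor in d dimensions is d^r.
Here d = 8 and r = 2.
8^2 = 64

64


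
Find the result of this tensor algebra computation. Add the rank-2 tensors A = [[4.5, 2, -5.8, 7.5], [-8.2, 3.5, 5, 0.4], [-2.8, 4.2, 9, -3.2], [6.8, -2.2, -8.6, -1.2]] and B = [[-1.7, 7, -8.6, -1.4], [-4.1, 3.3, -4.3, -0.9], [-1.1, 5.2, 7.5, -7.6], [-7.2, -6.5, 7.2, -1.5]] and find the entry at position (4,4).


Tensor addition is component-wise: (A + B)_{ij} = A_{ij} + B_{ij}.
A_{44} = -1.2
B_{44} = -1.5
(A + B)_{44} = -1.2 + -1.5 = -2.7

-2.7


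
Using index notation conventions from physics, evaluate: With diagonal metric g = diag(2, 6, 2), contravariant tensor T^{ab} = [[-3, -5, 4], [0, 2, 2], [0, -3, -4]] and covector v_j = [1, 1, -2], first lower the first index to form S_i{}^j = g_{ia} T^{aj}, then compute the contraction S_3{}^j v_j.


Step 1: lower the first index. For a diagonal metric, g_{ia} T^{aj} = g_{ii} T^{ij} (no sum on i).
g_{33} = 2
S_3{}^1 = 2 * T^{31} = 2 * 0 = 0
S_3{}^2 = 2 * T^{32} = 2 * -3 = -6
S_3{}^3 = 2 * T^{33} = 2 * -4 = -8
Step 2: contract S_3{}^j with v_j.
S_3{}^1 * v_1 = 0 * 1 = 0
S_3{}^2 * v_2 = -6 * 1 = -6
S_3{}^3 * v_3 = -8 * -2 = 16
Result = 0 + -6 + 16 = 10

10


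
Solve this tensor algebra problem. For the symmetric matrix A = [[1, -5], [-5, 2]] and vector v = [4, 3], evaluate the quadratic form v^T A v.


First compute Av:
(Av)_1 = 1*4 + -5*3 = -11
(Av)_2 = -5*4 + 2*3 = -14
Av = [-11, -14]
Then v^T (Av) = 4*-11 + 3*-14
= -44 + -42 = -86

-86


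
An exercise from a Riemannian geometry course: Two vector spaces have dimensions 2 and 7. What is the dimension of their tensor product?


The dimension of a tensor product is the product of dimensions.
dim(V) = 2, dim(W) = 7
dim(V (x) W) = 2 * 7 = 14

14


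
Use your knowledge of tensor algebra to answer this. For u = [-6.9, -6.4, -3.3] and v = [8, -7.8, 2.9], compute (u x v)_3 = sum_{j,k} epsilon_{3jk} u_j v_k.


(u x v)_3 = sum_{j,k} epsilon_{3jk} u_j v_k. Only permutations of (1,2,3) contribute; the two non-zero terms are:
eps_{312} u_1 v_2 = 1 * -6.9 * -7.8 = 53.82
eps_{321} u_2 v_1 = -1 * -6.4 * 8 = 51.2
(u x v)_3 = 105.02

105.02


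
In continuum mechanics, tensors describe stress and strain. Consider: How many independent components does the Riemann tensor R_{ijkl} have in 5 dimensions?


The Riemann tensor in d dimensions has d^2(d^2 - 1)/12 independent components.
d = 5, so d^2 = 25
d^2 - 1 = 24
d^2(d^2 - 1) = 25 * 24 = 600
Divide by 12: 600 / 12 = 50

50


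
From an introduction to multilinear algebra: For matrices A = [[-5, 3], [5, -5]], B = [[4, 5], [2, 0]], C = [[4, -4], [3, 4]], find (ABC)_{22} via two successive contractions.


(ABC)_{22} = sum_m (AB)_{2m} C_{m2}. First compute row 2 of AB.
(AB)_{21} = 5*4 + -5*2 = 10
(AB)_{22} = 5*5 + -5*0 = 25
Now contract with column 2 of C:
(AB)_{21} * C_{12} = 10 * -4 = -40
(AB)_{22} * C_{22} = 25 * 4 = 100
(ABC)_{22} = -40 + 100 = 60

60


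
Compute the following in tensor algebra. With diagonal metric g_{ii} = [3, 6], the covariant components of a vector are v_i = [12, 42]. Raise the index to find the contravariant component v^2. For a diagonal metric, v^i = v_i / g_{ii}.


To raise an index with a diagonal metric: v^i = v_i / g_{ii}.
For index 2: v_2 = 42, g_{22} = 6
v^2 = 42 / 6 = 7

7


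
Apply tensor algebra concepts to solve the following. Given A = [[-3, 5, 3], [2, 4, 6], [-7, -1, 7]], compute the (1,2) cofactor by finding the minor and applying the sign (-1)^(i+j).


To find cofactor C_{12}, delete row 1 and column 2.
The resulting 2x2 submatrix is: [[2, 6], [-7, 7]]
Minor M_{12} = 2*7 - 6*-7
  = 14 - -42 = 56
Sign = (-1)^(1+2) = (-1)^3 = -1
Cofactor C_{12} = -1 * 56 = -56

-56


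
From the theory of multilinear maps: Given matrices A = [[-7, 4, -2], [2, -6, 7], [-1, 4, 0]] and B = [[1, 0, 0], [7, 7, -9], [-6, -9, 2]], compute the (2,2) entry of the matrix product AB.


(AB)_{ij} = sum_k A_{ik} B_{kj}.
For i=2, j=2:
A_{21} * B_{12} = 2 * 0 = 0
A_{22} * B_{22} = -6 * 7 = -42
A_{23} * B_{32} = 7 * -9 = -63
Sum = 0 + -42 + -63 = -105

-105


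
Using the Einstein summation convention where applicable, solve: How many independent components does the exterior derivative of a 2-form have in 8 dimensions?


The exterior derivative of a p-form is a (p+1)-form.
Its number of independent components is C(n, p+1).
n = 8, p+1 = 3
C(8, 3) = 56

56
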